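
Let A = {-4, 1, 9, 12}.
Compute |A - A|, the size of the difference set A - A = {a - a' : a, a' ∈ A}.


A - A = {a - a' : a, a' ∈ A}; |A| = 4.
Bounds: 2|A|-1 ≤ |A - A| ≤ |A|² - |A| + 1, i.e. 7 ≤ |A - A| ≤ 13.
Note: 0 ∈ A - A always (from a - a). The set is symmetric: if d ∈ A - A then -d ∈ A - A.
Enumerate nonzero differences d = a - a' with a > a' (then include -d):
Positive differences: {3, 5, 8, 11, 13, 16}
Full difference set: {0} ∪ (positive diffs) ∪ (negative diffs).
|A - A| = 1 + 2·6 = 13 (matches direct enumeration: 13).

|A - A| = 13


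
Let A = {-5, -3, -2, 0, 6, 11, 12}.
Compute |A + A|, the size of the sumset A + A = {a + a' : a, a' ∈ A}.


A + A = {a + a' : a, a' ∈ A}; |A| = 7.
General bounds: 2|A| - 1 ≤ |A + A| ≤ |A|(|A|+1)/2, i.e. 13 ≤ |A + A| ≤ 28.
Lower bound 2|A|-1 is attained iff A is an arithmetic progression.
Enumerate sums a + a' for a ≤ a' (symmetric, so this suffices):
a = -5: -5+-5=-10, -5+-3=-8, -5+-2=-7, -5+0=-5, -5+6=1, -5+11=6, -5+12=7
a = -3: -3+-3=-6, -3+-2=-5, -3+0=-3, -3+6=3, -3+11=8, -3+12=9
a = -2: -2+-2=-4, -2+0=-2, -2+6=4, -2+11=9, -2+12=10
a = 0: 0+0=0, 0+6=6, 0+11=11, 0+12=12
a = 6: 6+6=12, 6+11=17, 6+12=18
a = 11: 11+11=22, 11+12=23
a = 12: 12+12=24
Distinct sums: {-10, -8, -7, -6, -5, -4, -3, -2, 0, 1, 3, 4, 6, 7, 8, 9, 10, 11, 12, 17, 18, 22, 23, 24}
|A + A| = 24

|A + A| = 24


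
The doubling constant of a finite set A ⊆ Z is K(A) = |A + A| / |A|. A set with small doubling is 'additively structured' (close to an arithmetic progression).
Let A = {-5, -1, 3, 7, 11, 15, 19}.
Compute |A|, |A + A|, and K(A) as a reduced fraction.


|A| = 7.
Compute A + A by enumerating all 49 pairs.
A + A = {-10, -6, -2, 2, 6, 10, 14, 18, 22, 26, 30, 34, 38}, so |A + A| = 13.
K = |A + A| / |A| = 13/7 (already in lowest terms) ≈ 1.8571.
Reference: AP of size 7 gives K = 13/7 ≈ 1.8571; a fully generic set of size 7 gives K ≈ 4.0000.

|A| = 7, |A + A| = 13, K = 13/7.


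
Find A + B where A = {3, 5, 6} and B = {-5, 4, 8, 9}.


A + B = {a + b : a ∈ A, b ∈ B}.
Enumerate all |A|·|B| = 3·4 = 12 pairs (a, b) and collect distinct sums.
a = 3: 3+-5=-2, 3+4=7, 3+8=11, 3+9=12
a = 5: 5+-5=0, 5+4=9, 5+8=13, 5+9=14
a = 6: 6+-5=1, 6+4=10, 6+8=14, 6+9=15
Collecting distinct sums: A + B = {-2, 0, 1, 7, 9, 10, 11, 12, 13, 14, 15}
|A + B| = 11

A + B = {-2, 0, 1, 7, 9, 10, 11, 12, 13, 14, 15}


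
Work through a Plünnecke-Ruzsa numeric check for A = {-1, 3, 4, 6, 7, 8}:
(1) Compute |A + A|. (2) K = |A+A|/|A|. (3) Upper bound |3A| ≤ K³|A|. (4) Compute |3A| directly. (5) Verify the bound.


|A| = 6.
Step 1: Compute A + A by enumerating all 36 pairs.
A + A = {-2, 2, 3, 5, 6, 7, 8, 9, 10, 11, 12, 13, 14, 15, 16}, so |A + A| = 15.
Step 2: Doubling constant K = |A + A|/|A| = 15/6 = 15/6 ≈ 2.5000.
Step 3: Plünnecke-Ruzsa gives |3A| ≤ K³·|A| = (2.5000)³ · 6 ≈ 93.7500.
Step 4: Compute 3A = A + A + A directly by enumerating all triples (a,b,c) ∈ A³; |3A| = 24.
Step 5: Check 24 ≤ 93.7500? Yes ✓.

K = 15/6, Plünnecke-Ruzsa bound K³|A| ≈ 93.7500, |3A| = 24, inequality holds.


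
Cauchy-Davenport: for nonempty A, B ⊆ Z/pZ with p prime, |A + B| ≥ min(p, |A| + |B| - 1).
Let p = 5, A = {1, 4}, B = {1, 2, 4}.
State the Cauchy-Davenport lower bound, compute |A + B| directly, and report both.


Cauchy-Davenport: |A + B| ≥ min(p, |A| + |B| - 1) for A, B nonempty in Z/pZ.
|A| = 2, |B| = 3, p = 5.
CD lower bound = min(5, 2 + 3 - 1) = min(5, 4) = 4.
Compute A + B mod 5 directly:
a = 1: 1+1=2, 1+2=3, 1+4=0
a = 4: 4+1=0, 4+2=1, 4+4=3
A + B = {0, 1, 2, 3}, so |A + B| = 4.
Verify: 4 ≥ 4? Yes ✓.

CD lower bound = 4, actual |A + B| = 4.


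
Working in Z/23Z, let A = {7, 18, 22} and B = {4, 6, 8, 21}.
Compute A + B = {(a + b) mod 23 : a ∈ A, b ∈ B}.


Work in Z/23Z: reduce every sum a + b modulo 23.
Enumerate all 12 pairs:
a = 7: 7+4=11, 7+6=13, 7+8=15, 7+21=5
a = 18: 18+4=22, 18+6=1, 18+8=3, 18+21=16
a = 22: 22+4=3, 22+6=5, 22+8=7, 22+21=20
Distinct residues collected: {1, 3, 5, 7, 11, 13, 15, 16, 20, 22}
|A + B| = 10 (out of 23 total residues).

A + B = {1, 3, 5, 7, 11, 13, 15, 16, 20, 22}


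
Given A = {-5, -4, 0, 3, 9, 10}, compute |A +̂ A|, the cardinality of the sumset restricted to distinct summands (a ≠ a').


Restricted sumset: A +̂ A = {a + a' : a ∈ A, a' ∈ A, a ≠ a'}.
Equivalently, take A + A and drop any sum 2a that is achievable ONLY as a + a for a ∈ A (i.e. sums representable only with equal summands).
Enumerate pairs (a, a') with a < a' (symmetric, so each unordered pair gives one sum; this covers all a ≠ a'):
  -5 + -4 = -9
  -5 + 0 = -5
  -5 + 3 = -2
  -5 + 9 = 4
  -5 + 10 = 5
  -4 + 0 = -4
  -4 + 3 = -1
  -4 + 9 = 5
  -4 + 10 = 6
  0 + 3 = 3
  0 + 9 = 9
  0 + 10 = 10
  3 + 9 = 12
  3 + 10 = 13
  9 + 10 = 19
Collected distinct sums: {-9, -5, -4, -2, -1, 3, 4, 5, 6, 9, 10, 12, 13, 19}
|A +̂ A| = 14
(Reference bound: |A +̂ A| ≥ 2|A| - 3 for |A| ≥ 2, with |A| = 6 giving ≥ 9.)

|A +̂ A| = 14


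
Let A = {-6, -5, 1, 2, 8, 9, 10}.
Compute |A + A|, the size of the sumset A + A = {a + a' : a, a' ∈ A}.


A + A = {a + a' : a, a' ∈ A}; |A| = 7.
General bounds: 2|A| - 1 ≤ |A + A| ≤ |A|(|A|+1)/2, i.e. 13 ≤ |A + A| ≤ 28.
Lower bound 2|A|-1 is attained iff A is an arithmetic progression.
Enumerate sums a + a' for a ≤ a' (symmetric, so this suffices):
a = -6: -6+-6=-12, -6+-5=-11, -6+1=-5, -6+2=-4, -6+8=2, -6+9=3, -6+10=4
a = -5: -5+-5=-10, -5+1=-4, -5+2=-3, -5+8=3, -5+9=4, -5+10=5
a = 1: 1+1=2, 1+2=3, 1+8=9, 1+9=10, 1+10=11
a = 2: 2+2=4, 2+8=10, 2+9=11, 2+10=12
a = 8: 8+8=16, 8+9=17, 8+10=18
a = 9: 9+9=18, 9+10=19
a = 10: 10+10=20
Distinct sums: {-12, -11, -10, -5, -4, -3, 2, 3, 4, 5, 9, 10, 11, 12, 16, 17, 18, 19, 20}
|A + A| = 19

|A + A| = 19


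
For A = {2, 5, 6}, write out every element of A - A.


A - A = {a - a' : a, a' ∈ A}.
Compute a - a' for each ordered pair (a, a'):
a = 2: 2-2=0, 2-5=-3, 2-6=-4
a = 5: 5-2=3, 5-5=0, 5-6=-1
a = 6: 6-2=4, 6-5=1, 6-6=0
Collecting distinct values (and noting 0 appears from a-a):
A - A = {-4, -3, -1, 0, 1, 3, 4}
|A - A| = 7

A - A = {-4, -3, -1, 0, 1, 3, 4}


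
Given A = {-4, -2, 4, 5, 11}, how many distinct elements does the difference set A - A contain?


A - A = {a - a' : a, a' ∈ A}; |A| = 5.
Bounds: 2|A|-1 ≤ |A - A| ≤ |A|² - |A| + 1, i.e. 9 ≤ |A - A| ≤ 21.
Note: 0 ∈ A - A always (from a - a). The set is symmetric: if d ∈ A - A then -d ∈ A - A.
Enumerate nonzero differences d = a - a' with a > a' (then include -d):
Positive differences: {1, 2, 6, 7, 8, 9, 13, 15}
Full difference set: {0} ∪ (positive diffs) ∪ (negative diffs).
|A - A| = 1 + 2·8 = 17 (matches direct enumeration: 17).

|A - A| = 17


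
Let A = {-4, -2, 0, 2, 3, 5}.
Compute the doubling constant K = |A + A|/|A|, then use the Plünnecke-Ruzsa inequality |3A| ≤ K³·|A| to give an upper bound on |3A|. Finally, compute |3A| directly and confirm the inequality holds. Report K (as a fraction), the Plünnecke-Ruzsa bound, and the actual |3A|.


|A| = 6.
Step 1: Compute A + A by enumerating all 36 pairs.
A + A = {-8, -6, -4, -2, -1, 0, 1, 2, 3, 4, 5, 6, 7, 8, 10}, so |A + A| = 15.
Step 2: Doubling constant K = |A + A|/|A| = 15/6 = 15/6 ≈ 2.5000.
Step 3: Plünnecke-Ruzsa gives |3A| ≤ K³·|A| = (2.5000)³ · 6 ≈ 93.7500.
Step 4: Compute 3A = A + A + A directly by enumerating all triples (a,b,c) ∈ A³; |3A| = 24.
Step 5: Check 24 ≤ 93.7500? Yes ✓.

K = 15/6, Plünnecke-Ruzsa bound K³|A| ≈ 93.7500, |3A| = 24, inequality holds.


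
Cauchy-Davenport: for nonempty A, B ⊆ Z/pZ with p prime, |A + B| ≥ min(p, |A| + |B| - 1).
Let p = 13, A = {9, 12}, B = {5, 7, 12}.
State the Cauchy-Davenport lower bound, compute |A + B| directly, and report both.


Cauchy-Davenport: |A + B| ≥ min(p, |A| + |B| - 1) for A, B nonempty in Z/pZ.
|A| = 2, |B| = 3, p = 13.
CD lower bound = min(13, 2 + 3 - 1) = min(13, 4) = 4.
Compute A + B mod 13 directly:
a = 9: 9+5=1, 9+7=3, 9+12=8
a = 12: 12+5=4, 12+7=6, 12+12=11
A + B = {1, 3, 4, 6, 8, 11}, so |A + B| = 6.
Verify: 6 ≥ 4? Yes ✓.

CD lower bound = 4, actual |A + B| = 6.


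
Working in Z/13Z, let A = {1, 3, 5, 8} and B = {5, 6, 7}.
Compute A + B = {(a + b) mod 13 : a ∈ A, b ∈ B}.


Work in Z/13Z: reduce every sum a + b modulo 13.
Enumerate all 12 pairs:
a = 1: 1+5=6, 1+6=7, 1+7=8
a = 3: 3+5=8, 3+6=9, 3+7=10
a = 5: 5+5=10, 5+6=11, 5+7=12
a = 8: 8+5=0, 8+6=1, 8+7=2
Distinct residues collected: {0, 1, 2, 6, 7, 8, 9, 10, 11, 12}
|A + B| = 10 (out of 13 total residues).

A + B = {0, 1, 2, 6, 7, 8, 9, 10, 11, 12}


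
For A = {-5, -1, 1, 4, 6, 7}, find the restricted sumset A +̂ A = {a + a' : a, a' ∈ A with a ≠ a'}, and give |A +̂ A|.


Restricted sumset: A +̂ A = {a + a' : a ∈ A, a' ∈ A, a ≠ a'}.
Equivalently, take A + A and drop any sum 2a that is achievable ONLY as a + a for a ∈ A (i.e. sums representable only with equal summands).
Enumerate pairs (a, a') with a < a' (symmetric, so each unordered pair gives one sum; this covers all a ≠ a'):
  -5 + -1 = -6
  -5 + 1 = -4
  -5 + 4 = -1
  -5 + 6 = 1
  -5 + 7 = 2
  -1 + 1 = 0
  -1 + 4 = 3
  -1 + 6 = 5
  -1 + 7 = 6
  1 + 4 = 5
  1 + 6 = 7
  1 + 7 = 8
  4 + 6 = 10
  4 + 7 = 11
  6 + 7 = 13
Collected distinct sums: {-6, -4, -1, 0, 1, 2, 3, 5, 6, 7, 8, 10, 11, 13}
|A +̂ A| = 14
(Reference bound: |A +̂ A| ≥ 2|A| - 3 for |A| ≥ 2, with |A| = 6 giving ≥ 9.)

|A +̂ A| = 14


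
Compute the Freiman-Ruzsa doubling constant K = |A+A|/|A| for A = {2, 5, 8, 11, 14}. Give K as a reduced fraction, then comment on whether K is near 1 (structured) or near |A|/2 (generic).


|A| = 5.
Compute A + A by enumerating all 25 pairs.
A + A = {4, 7, 10, 13, 16, 19, 22, 25, 28}, so |A + A| = 9.
K = |A + A| / |A| = 9/5 (already in lowest terms) ≈ 1.8000.
Reference: AP of size 5 gives K = 9/5 ≈ 1.8000; a fully generic set of size 5 gives K ≈ 3.0000.

|A| = 5, |A + A| = 9, K = 9/5.


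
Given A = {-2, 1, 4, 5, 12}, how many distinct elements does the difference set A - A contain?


A - A = {a - a' : a, a' ∈ A}; |A| = 5.
Bounds: 2|A|-1 ≤ |A - A| ≤ |A|² - |A| + 1, i.e. 9 ≤ |A - A| ≤ 21.
Note: 0 ∈ A - A always (from a - a). The set is symmetric: if d ∈ A - A then -d ∈ A - A.
Enumerate nonzero differences d = a - a' with a > a' (then include -d):
Positive differences: {1, 3, 4, 6, 7, 8, 11, 14}
Full difference set: {0} ∪ (positive diffs) ∪ (negative diffs).
|A - A| = 1 + 2·8 = 17 (matches direct enumeration: 17).

|A - A| = 17


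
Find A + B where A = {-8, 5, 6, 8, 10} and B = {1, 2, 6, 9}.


A + B = {a + b : a ∈ A, b ∈ B}.
Enumerate all |A|·|B| = 5·4 = 20 pairs (a, b) and collect distinct sums.
a = -8: -8+1=-7, -8+2=-6, -8+6=-2, -8+9=1
a = 5: 5+1=6, 5+2=7, 5+6=11, 5+9=14
a = 6: 6+1=7, 6+2=8, 6+6=12, 6+9=15
a = 8: 8+1=9, 8+2=10, 8+6=14, 8+9=17
a = 10: 10+1=11, 10+2=12, 10+6=16, 10+9=19
Collecting distinct sums: A + B = {-7, -6, -2, 1, 6, 7, 8, 9, 10, 11, 12, 14, 15, 16, 17, 19}
|A + B| = 16

A + B = {-7, -6, -2, 1, 6, 7, 8, 9, 10, 11, 12, 14, 15, 16, 17, 19}


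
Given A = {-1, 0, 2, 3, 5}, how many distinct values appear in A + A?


A + A = {a + a' : a, a' ∈ A}; |A| = 5.
General bounds: 2|A| - 1 ≤ |A + A| ≤ |A|(|A|+1)/2, i.e. 9 ≤ |A + A| ≤ 15.
Lower bound 2|A|-1 is attained iff A is an arithmetic progression.
Enumerate sums a + a' for a ≤ a' (symmetric, so this suffices):
a = -1: -1+-1=-2, -1+0=-1, -1+2=1, -1+3=2, -1+5=4
a = 0: 0+0=0, 0+2=2, 0+3=3, 0+5=5
a = 2: 2+2=4, 2+3=5, 2+5=7
a = 3: 3+3=6, 3+5=8
a = 5: 5+5=10
Distinct sums: {-2, -1, 0, 1, 2, 3, 4, 5, 6, 7, 8, 10}
|A + A| = 12

|A + A| = 12


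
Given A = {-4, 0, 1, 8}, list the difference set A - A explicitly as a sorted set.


A - A = {a - a' : a, a' ∈ A}.
Compute a - a' for each ordered pair (a, a'):
a = -4: -4--4=0, -4-0=-4, -4-1=-5, -4-8=-12
a = 0: 0--4=4, 0-0=0, 0-1=-1, 0-8=-8
a = 1: 1--4=5, 1-0=1, 1-1=0, 1-8=-7
a = 8: 8--4=12, 8-0=8, 8-1=7, 8-8=0
Collecting distinct values (and noting 0 appears from a-a):
A - A = {-12, -8, -7, -5, -4, -1, 0, 1, 4, 5, 7, 8, 12}
|A - A| = 13

A - A = {-12, -8, -7, -5, -4, -1, 0, 1, 4, 5, 7, 8, 12}


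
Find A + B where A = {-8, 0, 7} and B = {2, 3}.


A + B = {a + b : a ∈ A, b ∈ B}.
Enumerate all |A|·|B| = 3·2 = 6 pairs (a, b) and collect distinct sums.
a = -8: -8+2=-6, -8+3=-5
a = 0: 0+2=2, 0+3=3
a = 7: 7+2=9, 7+3=10
Collecting distinct sums: A + B = {-6, -5, 2, 3, 9, 10}
|A + B| = 6

A + B = {-6, -5, 2, 3, 9, 10}


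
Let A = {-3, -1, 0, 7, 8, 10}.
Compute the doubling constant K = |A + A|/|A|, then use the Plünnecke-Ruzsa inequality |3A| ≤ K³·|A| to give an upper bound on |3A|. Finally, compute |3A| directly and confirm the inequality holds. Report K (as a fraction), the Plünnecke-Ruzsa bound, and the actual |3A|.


|A| = 6.
Step 1: Compute A + A by enumerating all 36 pairs.
A + A = {-6, -4, -3, -2, -1, 0, 4, 5, 6, 7, 8, 9, 10, 14, 15, 16, 17, 18, 20}, so |A + A| = 19.
Step 2: Doubling constant K = |A + A|/|A| = 19/6 = 19/6 ≈ 3.1667.
Step 3: Plünnecke-Ruzsa gives |3A| ≤ K³·|A| = (3.1667)³ · 6 ≈ 190.5278.
Step 4: Compute 3A = A + A + A directly by enumerating all triples (a,b,c) ∈ A³; |3A| = 38.
Step 5: Check 38 ≤ 190.5278? Yes ✓.

K = 19/6, Plünnecke-Ruzsa bound K³|A| ≈ 190.5278, |3A| = 38, inequality holds.


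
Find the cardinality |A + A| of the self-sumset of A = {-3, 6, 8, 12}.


A + A = {a + a' : a, a' ∈ A}; |A| = 4.
General bounds: 2|A| - 1 ≤ |A + A| ≤ |A|(|A|+1)/2, i.e. 7 ≤ |A + A| ≤ 10.
Lower bound 2|A|-1 is attained iff A is an arithmetic progression.
Enumerate sums a + a' for a ≤ a' (symmetric, so this suffices):
a = -3: -3+-3=-6, -3+6=3, -3+8=5, -3+12=9
a = 6: 6+6=12, 6+8=14, 6+12=18
a = 8: 8+8=16, 8+12=20
a = 12: 12+12=24
Distinct sums: {-6, 3, 5, 9, 12, 14, 16, 18, 20, 24}
|A + A| = 10

|A + A| = 10


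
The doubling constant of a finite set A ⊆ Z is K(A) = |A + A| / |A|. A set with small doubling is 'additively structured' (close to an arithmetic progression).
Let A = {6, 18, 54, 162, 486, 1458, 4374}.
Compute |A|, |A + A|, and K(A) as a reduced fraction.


|A| = 7.
Compute A + A by enumerating all 49 pairs.
A + A = {12, 24, 36, 60, 72, 108, 168, 180, 216, 324, 492, 504, 540, 648, 972, 1464, 1476, 1512, 1620, 1944, 2916, 4380, 4392, 4428, 4536, 4860, 5832, 8748}, so |A + A| = 28.
K = |A + A| / |A| = 28/7 = 4/1 ≈ 4.0000.
Reference: AP of size 7 gives K = 13/7 ≈ 1.8571; a fully generic set of size 7 gives K ≈ 4.0000.

|A| = 7, |A + A| = 28, K = 28/7 = 4/1.


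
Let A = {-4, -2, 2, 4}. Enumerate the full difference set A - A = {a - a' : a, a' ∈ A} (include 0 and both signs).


A - A = {a - a' : a, a' ∈ A}.
Compute a - a' for each ordered pair (a, a'):
a = -4: -4--4=0, -4--2=-2, -4-2=-6, -4-4=-8
a = -2: -2--4=2, -2--2=0, -2-2=-4, -2-4=-6
a = 2: 2--4=6, 2--2=4, 2-2=0, 2-4=-2
a = 4: 4--4=8, 4--2=6, 4-2=2, 4-4=0
Collecting distinct values (and noting 0 appears from a-a):
A - A = {-8, -6, -4, -2, 0, 2, 4, 6, 8}
|A - A| = 9

A - A = {-8, -6, -4, -2, 0, 2, 4, 6, 8}


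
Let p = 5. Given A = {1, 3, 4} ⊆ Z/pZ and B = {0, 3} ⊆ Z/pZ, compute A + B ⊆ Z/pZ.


Work in Z/5Z: reduce every sum a + b modulo 5.
Enumerate all 6 pairs:
a = 1: 1+0=1, 1+3=4
a = 3: 3+0=3, 3+3=1
a = 4: 4+0=4, 4+3=2
Distinct residues collected: {1, 2, 3, 4}
|A + B| = 4 (out of 5 total residues).

A + B = {1, 2, 3, 4}


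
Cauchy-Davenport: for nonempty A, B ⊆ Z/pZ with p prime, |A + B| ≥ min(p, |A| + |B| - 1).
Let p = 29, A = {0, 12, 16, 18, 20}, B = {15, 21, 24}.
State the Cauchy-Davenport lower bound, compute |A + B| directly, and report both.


Cauchy-Davenport: |A + B| ≥ min(p, |A| + |B| - 1) for A, B nonempty in Z/pZ.
|A| = 5, |B| = 3, p = 29.
CD lower bound = min(29, 5 + 3 - 1) = min(29, 7) = 7.
Compute A + B mod 29 directly:
a = 0: 0+15=15, 0+21=21, 0+24=24
a = 12: 12+15=27, 12+21=4, 12+24=7
a = 16: 16+15=2, 16+21=8, 16+24=11
a = 18: 18+15=4, 18+21=10, 18+24=13
a = 20: 20+15=6, 20+21=12, 20+24=15
A + B = {2, 4, 6, 7, 8, 10, 11, 12, 13, 15, 21, 24, 27}, so |A + B| = 13.
Verify: 13 ≥ 7? Yes ✓.

CD lower bound = 7, actual |A + B| = 13.


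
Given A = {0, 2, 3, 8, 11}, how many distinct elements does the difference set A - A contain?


A - A = {a - a' : a, a' ∈ A}; |A| = 5.
Bounds: 2|A|-1 ≤ |A - A| ≤ |A|² - |A| + 1, i.e. 9 ≤ |A - A| ≤ 21.
Note: 0 ∈ A - A always (from a - a). The set is symmetric: if d ∈ A - A then -d ∈ A - A.
Enumerate nonzero differences d = a - a' with a > a' (then include -d):
Positive differences: {1, 2, 3, 5, 6, 8, 9, 11}
Full difference set: {0} ∪ (positive diffs) ∪ (negative diffs).
|A - A| = 1 + 2·8 = 17 (matches direct enumeration: 17).

|A - A| = 17


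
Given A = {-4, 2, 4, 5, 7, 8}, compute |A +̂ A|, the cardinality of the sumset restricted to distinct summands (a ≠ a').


Restricted sumset: A +̂ A = {a + a' : a ∈ A, a' ∈ A, a ≠ a'}.
Equivalently, take A + A and drop any sum 2a that is achievable ONLY as a + a for a ∈ A (i.e. sums representable only with equal summands).
Enumerate pairs (a, a') with a < a' (symmetric, so each unordered pair gives one sum; this covers all a ≠ a'):
  -4 + 2 = -2
  -4 + 4 = 0
  -4 + 5 = 1
  -4 + 7 = 3
  -4 + 8 = 4
  2 + 4 = 6
  2 + 5 = 7
  2 + 7 = 9
  2 + 8 = 10
  4 + 5 = 9
  4 + 7 = 11
  4 + 8 = 12
  5 + 7 = 12
  5 + 8 = 13
  7 + 8 = 15
Collected distinct sums: {-2, 0, 1, 3, 4, 6, 7, 9, 10, 11, 12, 13, 15}
|A +̂ A| = 13
(Reference bound: |A +̂ A| ≥ 2|A| - 3 for |A| ≥ 2, with |A| = 6 giving ≥ 9.)

|A +̂ A| = 13


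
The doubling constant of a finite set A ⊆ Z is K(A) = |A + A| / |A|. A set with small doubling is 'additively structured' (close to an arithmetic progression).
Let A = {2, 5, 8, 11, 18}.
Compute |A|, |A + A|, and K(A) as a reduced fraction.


|A| = 5.
Compute A + A by enumerating all 25 pairs.
A + A = {4, 7, 10, 13, 16, 19, 20, 22, 23, 26, 29, 36}, so |A + A| = 12.
K = |A + A| / |A| = 12/5 (already in lowest terms) ≈ 2.4000.
Reference: AP of size 5 gives K = 9/5 ≈ 1.8000; a fully generic set of size 5 gives K ≈ 3.0000.

|A| = 5, |A + A| = 12, K = 12/5.


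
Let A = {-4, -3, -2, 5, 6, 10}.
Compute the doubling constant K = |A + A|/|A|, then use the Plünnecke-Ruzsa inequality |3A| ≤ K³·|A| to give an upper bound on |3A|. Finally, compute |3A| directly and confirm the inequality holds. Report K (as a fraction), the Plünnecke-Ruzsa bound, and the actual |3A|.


|A| = 6.
Step 1: Compute A + A by enumerating all 36 pairs.
A + A = {-8, -7, -6, -5, -4, 1, 2, 3, 4, 6, 7, 8, 10, 11, 12, 15, 16, 20}, so |A + A| = 18.
Step 2: Doubling constant K = |A + A|/|A| = 18/6 = 18/6 ≈ 3.0000.
Step 3: Plünnecke-Ruzsa gives |3A| ≤ K³·|A| = (3.0000)³ · 6 ≈ 162.0000.
Step 4: Compute 3A = A + A + A directly by enumerating all triples (a,b,c) ∈ A³; |3A| = 35.
Step 5: Check 35 ≤ 162.0000? Yes ✓.

K = 18/6, Plünnecke-Ruzsa bound K³|A| ≈ 162.0000, |3A| = 35, inequality holds.


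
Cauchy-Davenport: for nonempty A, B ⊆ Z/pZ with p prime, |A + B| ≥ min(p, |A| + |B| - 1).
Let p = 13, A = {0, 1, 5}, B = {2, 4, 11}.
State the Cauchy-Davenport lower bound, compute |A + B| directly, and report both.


Cauchy-Davenport: |A + B| ≥ min(p, |A| + |B| - 1) for A, B nonempty in Z/pZ.
|A| = 3, |B| = 3, p = 13.
CD lower bound = min(13, 3 + 3 - 1) = min(13, 5) = 5.
Compute A + B mod 13 directly:
a = 0: 0+2=2, 0+4=4, 0+11=11
a = 1: 1+2=3, 1+4=5, 1+11=12
a = 5: 5+2=7, 5+4=9, 5+11=3
A + B = {2, 3, 4, 5, 7, 9, 11, 12}, so |A + B| = 8.
Verify: 8 ≥ 5? Yes ✓.

CD lower bound = 5, actual |A + B| = 8.


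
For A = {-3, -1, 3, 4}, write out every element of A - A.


A - A = {a - a' : a, a' ∈ A}.
Compute a - a' for each ordered pair (a, a'):
a = -3: -3--3=0, -3--1=-2, -3-3=-6, -3-4=-7
a = -1: -1--3=2, -1--1=0, -1-3=-4, -1-4=-5
a = 3: 3--3=6, 3--1=4, 3-3=0, 3-4=-1
a = 4: 4--3=7, 4--1=5, 4-3=1, 4-4=0
Collecting distinct values (and noting 0 appears from a-a):
A - A = {-7, -6, -5, -4, -2, -1, 0, 1, 2, 4, 5, 6, 7}
|A - A| = 13

A - A = {-7, -6, -5, -4, -2, -1, 0, 1, 2, 4, 5, 6, 7}


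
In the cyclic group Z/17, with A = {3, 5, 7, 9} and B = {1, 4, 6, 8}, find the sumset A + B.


Work in Z/17Z: reduce every sum a + b modulo 17.
Enumerate all 16 pairs:
a = 3: 3+1=4, 3+4=7, 3+6=9, 3+8=11
a = 5: 5+1=6, 5+4=9, 5+6=11, 5+8=13
a = 7: 7+1=8, 7+4=11, 7+6=13, 7+8=15
a = 9: 9+1=10, 9+4=13, 9+6=15, 9+8=0
Distinct residues collected: {0, 4, 6, 7, 8, 9, 10, 11, 13, 15}
|A + B| = 10 (out of 17 total residues).

A + B = {0, 4, 6, 7, 8, 9, 10, 11, 13, 15}


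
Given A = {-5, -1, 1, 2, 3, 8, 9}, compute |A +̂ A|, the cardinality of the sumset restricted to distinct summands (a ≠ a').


Restricted sumset: A +̂ A = {a + a' : a ∈ A, a' ∈ A, a ≠ a'}.
Equivalently, take A + A and drop any sum 2a that is achievable ONLY as a + a for a ∈ A (i.e. sums representable only with equal summands).
Enumerate pairs (a, a') with a < a' (symmetric, so each unordered pair gives one sum; this covers all a ≠ a'):
  -5 + -1 = -6
  -5 + 1 = -4
  -5 + 2 = -3
  -5 + 3 = -2
  -5 + 8 = 3
  -5 + 9 = 4
  -1 + 1 = 0
  -1 + 2 = 1
  -1 + 3 = 2
  -1 + 8 = 7
  -1 + 9 = 8
  1 + 2 = 3
  1 + 3 = 4
  1 + 8 = 9
  1 + 9 = 10
  2 + 3 = 5
  2 + 8 = 10
  2 + 9 = 11
  3 + 8 = 11
  3 + 9 = 12
  8 + 9 = 17
Collected distinct sums: {-6, -4, -3, -2, 0, 1, 2, 3, 4, 5, 7, 8, 9, 10, 11, 12, 17}
|A +̂ A| = 17
(Reference bound: |A +̂ A| ≥ 2|A| - 3 for |A| ≥ 2, with |A| = 7 giving ≥ 11.)

|A +̂ A| = 17


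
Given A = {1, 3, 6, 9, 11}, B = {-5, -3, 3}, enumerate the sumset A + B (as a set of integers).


A + B = {a + b : a ∈ A, b ∈ B}.
Enumerate all |A|·|B| = 5·3 = 15 pairs (a, b) and collect distinct sums.
a = 1: 1+-5=-4, 1+-3=-2, 1+3=4
a = 3: 3+-5=-2, 3+-3=0, 3+3=6
a = 6: 6+-5=1, 6+-3=3, 6+3=9
a = 9: 9+-5=4, 9+-3=6, 9+3=12
a = 11: 11+-5=6, 11+-3=8, 11+3=14
Collecting distinct sums: A + B = {-4, -2, 0, 1, 3, 4, 6, 8, 9, 12, 14}
|A + B| = 11

A + B = {-4, -2, 0, 1, 3, 4, 6, 8, 9, 12, 14}


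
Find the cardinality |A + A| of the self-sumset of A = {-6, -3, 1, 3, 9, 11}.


A + A = {a + a' : a, a' ∈ A}; |A| = 6.
General bounds: 2|A| - 1 ≤ |A + A| ≤ |A|(|A|+1)/2, i.e. 11 ≤ |A + A| ≤ 21.
Lower bound 2|A|-1 is attained iff A is an arithmetic progression.
Enumerate sums a + a' for a ≤ a' (symmetric, so this suffices):
a = -6: -6+-6=-12, -6+-3=-9, -6+1=-5, -6+3=-3, -6+9=3, -6+11=5
a = -3: -3+-3=-6, -3+1=-2, -3+3=0, -3+9=6, -3+11=8
a = 1: 1+1=2, 1+3=4, 1+9=10, 1+11=12
a = 3: 3+3=6, 3+9=12, 3+11=14
a = 9: 9+9=18, 9+11=20
a = 11: 11+11=22
Distinct sums: {-12, -9, -6, -5, -3, -2, 0, 2, 3, 4, 5, 6, 8, 10, 12, 14, 18, 20, 22}
|A + A| = 19

|A + A| = 19


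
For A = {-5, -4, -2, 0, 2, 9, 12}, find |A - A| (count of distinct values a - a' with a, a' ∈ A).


A - A = {a - a' : a, a' ∈ A}; |A| = 7.
Bounds: 2|A|-1 ≤ |A - A| ≤ |A|² - |A| + 1, i.e. 13 ≤ |A - A| ≤ 43.
Note: 0 ∈ A - A always (from a - a). The set is symmetric: if d ∈ A - A then -d ∈ A - A.
Enumerate nonzero differences d = a - a' with a > a' (then include -d):
Positive differences: {1, 2, 3, 4, 5, 6, 7, 9, 10, 11, 12, 13, 14, 16, 17}
Full difference set: {0} ∪ (positive diffs) ∪ (negative diffs).
|A - A| = 1 + 2·15 = 31 (matches direct enumeration: 31).

|A - A| = 31


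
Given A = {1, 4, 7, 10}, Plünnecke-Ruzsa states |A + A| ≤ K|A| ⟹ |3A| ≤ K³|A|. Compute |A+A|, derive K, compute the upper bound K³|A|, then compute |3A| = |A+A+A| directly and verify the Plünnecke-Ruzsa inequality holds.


|A| = 4.
Step 1: Compute A + A by enumerating all 16 pairs.
A + A = {2, 5, 8, 11, 14, 17, 20}, so |A + A| = 7.
Step 2: Doubling constant K = |A + A|/|A| = 7/4 = 7/4 ≈ 1.7500.
Step 3: Plünnecke-Ruzsa gives |3A| ≤ K³·|A| = (1.7500)³ · 4 ≈ 21.4375.
Step 4: Compute 3A = A + A + A directly by enumerating all triples (a,b,c) ∈ A³; |3A| = 10.
Step 5: Check 10 ≤ 21.4375? Yes ✓.

K = 7/4, Plünnecke-Ruzsa bound K³|A| ≈ 21.4375, |3A| = 10, inequality holds.


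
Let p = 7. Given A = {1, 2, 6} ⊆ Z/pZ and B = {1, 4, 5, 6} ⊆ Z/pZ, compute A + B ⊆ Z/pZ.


Work in Z/7Z: reduce every sum a + b modulo 7.
Enumerate all 12 pairs:
a = 1: 1+1=2, 1+4=5, 1+5=6, 1+6=0
a = 2: 2+1=3, 2+4=6, 2+5=0, 2+6=1
a = 6: 6+1=0, 6+4=3, 6+5=4, 6+6=5
Distinct residues collected: {0, 1, 2, 3, 4, 5, 6}
|A + B| = 7 (out of 7 total residues).

A + B = {0, 1, 2, 3, 4, 5, 6}


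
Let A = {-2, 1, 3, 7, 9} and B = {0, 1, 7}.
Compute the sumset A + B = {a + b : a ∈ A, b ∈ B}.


A + B = {a + b : a ∈ A, b ∈ B}.
Enumerate all |A|·|B| = 5·3 = 15 pairs (a, b) and collect distinct sums.
a = -2: -2+0=-2, -2+1=-1, -2+7=5
a = 1: 1+0=1, 1+1=2, 1+7=8
a = 3: 3+0=3, 3+1=4, 3+7=10
a = 7: 7+0=7, 7+1=8, 7+7=14
a = 9: 9+0=9, 9+1=10, 9+7=16
Collecting distinct sums: A + B = {-2, -1, 1, 2, 3, 4, 5, 7, 8, 9, 10, 14, 16}
|A + B| = 13

A + B = {-2, -1, 1, 2, 3, 4, 5, 7, 8, 9, 10, 14, 16}


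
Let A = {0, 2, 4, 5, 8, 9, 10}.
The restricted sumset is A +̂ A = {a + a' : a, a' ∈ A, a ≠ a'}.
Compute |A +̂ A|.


Restricted sumset: A +̂ A = {a + a' : a ∈ A, a' ∈ A, a ≠ a'}.
Equivalently, take A + A and drop any sum 2a that is achievable ONLY as a + a for a ∈ A (i.e. sums representable only with equal summands).
Enumerate pairs (a, a') with a < a' (symmetric, so each unordered pair gives one sum; this covers all a ≠ a'):
  0 + 2 = 2
  0 + 4 = 4
  0 + 5 = 5
  0 + 8 = 8
  0 + 9 = 9
  0 + 10 = 10
  2 + 4 = 6
  2 + 5 = 7
  2 + 8 = 10
  2 + 9 = 11
  2 + 10 = 12
  4 + 5 = 9
  4 + 8 = 12
  4 + 9 = 13
  4 + 10 = 14
  5 + 8 = 13
  5 + 9 = 14
  5 + 10 = 15
  8 + 9 = 17
  8 + 10 = 18
  9 + 10 = 19
Collected distinct sums: {2, 4, 5, 6, 7, 8, 9, 10, 11, 12, 13, 14, 15, 17, 18, 19}
|A +̂ A| = 16
(Reference bound: |A +̂ A| ≥ 2|A| - 3 for |A| ≥ 2, with |A| = 7 giving ≥ 11.)

|A +̂ A| = 16


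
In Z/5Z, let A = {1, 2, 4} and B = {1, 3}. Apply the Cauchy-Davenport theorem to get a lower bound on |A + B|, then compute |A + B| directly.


Cauchy-Davenport: |A + B| ≥ min(p, |A| + |B| - 1) for A, B nonempty in Z/pZ.
|A| = 3, |B| = 2, p = 5.
CD lower bound = min(5, 3 + 2 - 1) = min(5, 4) = 4.
Compute A + B mod 5 directly:
a = 1: 1+1=2, 1+3=4
a = 2: 2+1=3, 2+3=0
a = 4: 4+1=0, 4+3=2
A + B = {0, 2, 3, 4}, so |A + B| = 4.
Verify: 4 ≥ 4? Yes ✓.

CD lower bound = 4, actual |A + B| = 4.


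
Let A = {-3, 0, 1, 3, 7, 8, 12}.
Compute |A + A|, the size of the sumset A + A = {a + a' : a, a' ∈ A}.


A + A = {a + a' : a, a' ∈ A}; |A| = 7.
General bounds: 2|A| - 1 ≤ |A + A| ≤ |A|(|A|+1)/2, i.e. 13 ≤ |A + A| ≤ 28.
Lower bound 2|A|-1 is attained iff A is an arithmetic progression.
Enumerate sums a + a' for a ≤ a' (symmetric, so this suffices):
a = -3: -3+-3=-6, -3+0=-3, -3+1=-2, -3+3=0, -3+7=4, -3+8=5, -3+12=9
a = 0: 0+0=0, 0+1=1, 0+3=3, 0+7=7, 0+8=8, 0+12=12
a = 1: 1+1=2, 1+3=4, 1+7=8, 1+8=9, 1+12=13
a = 3: 3+3=6, 3+7=10, 3+8=11, 3+12=15
a = 7: 7+7=14, 7+8=15, 7+12=19
a = 8: 8+8=16, 8+12=20
a = 12: 12+12=24
Distinct sums: {-6, -3, -2, 0, 1, 2, 3, 4, 5, 6, 7, 8, 9, 10, 11, 12, 13, 14, 15, 16, 19, 20, 24}
|A + A| = 23

|A + A| = 23


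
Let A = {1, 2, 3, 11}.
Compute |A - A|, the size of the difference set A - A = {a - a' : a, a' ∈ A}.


A - A = {a - a' : a, a' ∈ A}; |A| = 4.
Bounds: 2|A|-1 ≤ |A - A| ≤ |A|² - |A| + 1, i.e. 7 ≤ |A - A| ≤ 13.
Note: 0 ∈ A - A always (from a - a). The set is symmetric: if d ∈ A - A then -d ∈ A - A.
Enumerate nonzero differences d = a - a' with a > a' (then include -d):
Positive differences: {1, 2, 8, 9, 10}
Full difference set: {0} ∪ (positive diffs) ∪ (negative diffs).
|A - A| = 1 + 2·5 = 11 (matches direct enumeration: 11).

|A - A| = 11


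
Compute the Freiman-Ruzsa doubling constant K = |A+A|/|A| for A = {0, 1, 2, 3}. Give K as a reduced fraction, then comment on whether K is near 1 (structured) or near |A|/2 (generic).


|A| = 4.
Compute A + A by enumerating all 16 pairs.
A + A = {0, 1, 2, 3, 4, 5, 6}, so |A + A| = 7.
K = |A + A| / |A| = 7/4 (already in lowest terms) ≈ 1.7500.
Reference: AP of size 4 gives K = 7/4 ≈ 1.7500; a fully generic set of size 4 gives K ≈ 2.5000.

|A| = 4, |A + A| = 7, K = 7/4.


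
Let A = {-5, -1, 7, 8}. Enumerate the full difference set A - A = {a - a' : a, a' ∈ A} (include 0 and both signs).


A - A = {a - a' : a, a' ∈ A}.
Compute a - a' for each ordered pair (a, a'):
a = -5: -5--5=0, -5--1=-4, -5-7=-12, -5-8=-13
a = -1: -1--5=4, -1--1=0, -1-7=-8, -1-8=-9
a = 7: 7--5=12, 7--1=8, 7-7=0, 7-8=-1
a = 8: 8--5=13, 8--1=9, 8-7=1, 8-8=0
Collecting distinct values (and noting 0 appears from a-a):
A - A = {-13, -12, -9, -8, -4, -1, 0, 1, 4, 8, 9, 12, 13}
|A - A| = 13

A - A = {-13, -12, -9, -8, -4, -1, 0, 1, 4, 8, 9, 12, 13}


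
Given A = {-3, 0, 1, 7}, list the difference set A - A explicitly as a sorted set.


A - A = {a - a' : a, a' ∈ A}.
Compute a - a' for each ordered pair (a, a'):
a = -3: -3--3=0, -3-0=-3, -3-1=-4, -3-7=-10
a = 0: 0--3=3, 0-0=0, 0-1=-1, 0-7=-7
a = 1: 1--3=4, 1-0=1, 1-1=0, 1-7=-6
a = 7: 7--3=10, 7-0=7, 7-1=6, 7-7=0
Collecting distinct values (and noting 0 appears from a-a):
A - A = {-10, -7, -6, -4, -3, -1, 0, 1, 3, 4, 6, 7, 10}
|A - A| = 13

A - A = {-10, -7, -6, -4, -3, -1, 0, 1, 3, 4, 6, 7, 10}


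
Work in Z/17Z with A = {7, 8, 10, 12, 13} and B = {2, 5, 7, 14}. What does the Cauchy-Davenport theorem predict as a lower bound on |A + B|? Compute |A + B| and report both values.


Cauchy-Davenport: |A + B| ≥ min(p, |A| + |B| - 1) for A, B nonempty in Z/pZ.
|A| = 5, |B| = 4, p = 17.
CD lower bound = min(17, 5 + 4 - 1) = min(17, 8) = 8.
Compute A + B mod 17 directly:
a = 7: 7+2=9, 7+5=12, 7+7=14, 7+14=4
a = 8: 8+2=10, 8+5=13, 8+7=15, 8+14=5
a = 10: 10+2=12, 10+5=15, 10+7=0, 10+14=7
a = 12: 12+2=14, 12+5=0, 12+7=2, 12+14=9
a = 13: 13+2=15, 13+5=1, 13+7=3, 13+14=10
A + B = {0, 1, 2, 3, 4, 5, 7, 9, 10, 12, 13, 14, 15}, so |A + B| = 13.
Verify: 13 ≥ 8? Yes ✓.

CD lower bound = 8, actual |A + B| = 13.


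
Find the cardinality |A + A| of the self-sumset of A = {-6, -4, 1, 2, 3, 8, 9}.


A + A = {a + a' : a, a' ∈ A}; |A| = 7.
General bounds: 2|A| - 1 ≤ |A + A| ≤ |A|(|A|+1)/2, i.e. 13 ≤ |A + A| ≤ 28.
Lower bound 2|A|-1 is attained iff A is an arithmetic progression.
Enumerate sums a + a' for a ≤ a' (symmetric, so this suffices):
a = -6: -6+-6=-12, -6+-4=-10, -6+1=-5, -6+2=-4, -6+3=-3, -6+8=2, -6+9=3
a = -4: -4+-4=-8, -4+1=-3, -4+2=-2, -4+3=-1, -4+8=4, -4+9=5
a = 1: 1+1=2, 1+2=3, 1+3=4, 1+8=9, 1+9=10
a = 2: 2+2=4, 2+3=5, 2+8=10, 2+9=11
a = 3: 3+3=6, 3+8=11, 3+9=12
a = 8: 8+8=16, 8+9=17
a = 9: 9+9=18
Distinct sums: {-12, -10, -8, -5, -4, -3, -2, -1, 2, 3, 4, 5, 6, 9, 10, 11, 12, 16, 17, 18}
|A + A| = 20

|A + A| = 20


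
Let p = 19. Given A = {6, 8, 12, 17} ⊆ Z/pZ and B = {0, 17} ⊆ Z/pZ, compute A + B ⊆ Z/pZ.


Work in Z/19Z: reduce every sum a + b modulo 19.
Enumerate all 8 pairs:
a = 6: 6+0=6, 6+17=4
a = 8: 8+0=8, 8+17=6
a = 12: 12+0=12, 12+17=10
a = 17: 17+0=17, 17+17=15
Distinct residues collected: {4, 6, 8, 10, 12, 15, 17}
|A + B| = 7 (out of 19 total residues).

A + B = {4, 6, 8, 10, 12, 15, 17}


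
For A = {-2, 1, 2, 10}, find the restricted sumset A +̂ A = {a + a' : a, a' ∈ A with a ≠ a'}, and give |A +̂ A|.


Restricted sumset: A +̂ A = {a + a' : a ∈ A, a' ∈ A, a ≠ a'}.
Equivalently, take A + A and drop any sum 2a that is achievable ONLY as a + a for a ∈ A (i.e. sums representable only with equal summands).
Enumerate pairs (a, a') with a < a' (symmetric, so each unordered pair gives one sum; this covers all a ≠ a'):
  -2 + 1 = -1
  -2 + 2 = 0
  -2 + 10 = 8
  1 + 2 = 3
  1 + 10 = 11
  2 + 10 = 12
Collected distinct sums: {-1, 0, 3, 8, 11, 12}
|A +̂ A| = 6
(Reference bound: |A +̂ A| ≥ 2|A| - 3 for |A| ≥ 2, with |A| = 4 giving ≥ 5.)

|A +̂ A| = 6


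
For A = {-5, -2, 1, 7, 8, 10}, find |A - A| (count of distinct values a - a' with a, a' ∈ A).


A - A = {a - a' : a, a' ∈ A}; |A| = 6.
Bounds: 2|A|-1 ≤ |A - A| ≤ |A|² - |A| + 1, i.e. 11 ≤ |A - A| ≤ 31.
Note: 0 ∈ A - A always (from a - a). The set is symmetric: if d ∈ A - A then -d ∈ A - A.
Enumerate nonzero differences d = a - a' with a > a' (then include -d):
Positive differences: {1, 2, 3, 6, 7, 9, 10, 12, 13, 15}
Full difference set: {0} ∪ (positive diffs) ∪ (negative diffs).
|A - A| = 1 + 2·10 = 21 (matches direct enumeration: 21).

|A - A| = 21


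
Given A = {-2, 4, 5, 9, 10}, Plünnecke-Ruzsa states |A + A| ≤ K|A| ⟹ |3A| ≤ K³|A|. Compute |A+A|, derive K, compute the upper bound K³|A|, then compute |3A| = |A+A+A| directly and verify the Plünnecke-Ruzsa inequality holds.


|A| = 5.
Step 1: Compute A + A by enumerating all 25 pairs.
A + A = {-4, 2, 3, 7, 8, 9, 10, 13, 14, 15, 18, 19, 20}, so |A + A| = 13.
Step 2: Doubling constant K = |A + A|/|A| = 13/5 = 13/5 ≈ 2.6000.
Step 3: Plünnecke-Ruzsa gives |3A| ≤ K³·|A| = (2.6000)³ · 5 ≈ 87.8800.
Step 4: Compute 3A = A + A + A directly by enumerating all triples (a,b,c) ∈ A³; |3A| = 25.
Step 5: Check 25 ≤ 87.8800? Yes ✓.

K = 13/5, Plünnecke-Ruzsa bound K³|A| ≈ 87.8800, |3A| = 25, inequality holds.


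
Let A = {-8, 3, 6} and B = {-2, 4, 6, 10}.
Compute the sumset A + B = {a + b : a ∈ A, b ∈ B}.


A + B = {a + b : a ∈ A, b ∈ B}.
Enumerate all |A|·|B| = 3·4 = 12 pairs (a, b) and collect distinct sums.
a = -8: -8+-2=-10, -8+4=-4, -8+6=-2, -8+10=2
a = 3: 3+-2=1, 3+4=7, 3+6=9, 3+10=13
a = 6: 6+-2=4, 6+4=10, 6+6=12, 6+10=16
Collecting distinct sums: A + B = {-10, -4, -2, 1, 2, 4, 7, 9, 10, 12, 13, 16}
|A + B| = 12

A + B = {-10, -4, -2, 1, 2, 4, 7, 9, 10, 12, 13, 16}


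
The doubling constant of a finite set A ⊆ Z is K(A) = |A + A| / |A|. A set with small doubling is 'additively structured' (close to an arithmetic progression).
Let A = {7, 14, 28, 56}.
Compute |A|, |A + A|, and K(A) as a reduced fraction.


|A| = 4.
Compute A + A by enumerating all 16 pairs.
A + A = {14, 21, 28, 35, 42, 56, 63, 70, 84, 112}, so |A + A| = 10.
K = |A + A| / |A| = 10/4 = 5/2 ≈ 2.5000.
Reference: AP of size 4 gives K = 7/4 ≈ 1.7500; a fully generic set of size 4 gives K ≈ 2.5000.

|A| = 4, |A + A| = 10, K = 10/4 = 5/2.


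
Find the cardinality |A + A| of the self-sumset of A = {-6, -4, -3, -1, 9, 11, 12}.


A + A = {a + a' : a, a' ∈ A}; |A| = 7.
General bounds: 2|A| - 1 ≤ |A + A| ≤ |A|(|A|+1)/2, i.e. 13 ≤ |A + A| ≤ 28.
Lower bound 2|A|-1 is attained iff A is an arithmetic progression.
Enumerate sums a + a' for a ≤ a' (symmetric, so this suffices):
a = -6: -6+-6=-12, -6+-4=-10, -6+-3=-9, -6+-1=-7, -6+9=3, -6+11=5, -6+12=6
a = -4: -4+-4=-8, -4+-3=-7, -4+-1=-5, -4+9=5, -4+11=7, -4+12=8
a = -3: -3+-3=-6, -3+-1=-4, -3+9=6, -3+11=8, -3+12=9
a = -1: -1+-1=-2, -1+9=8, -1+11=10, -1+12=11
a = 9: 9+9=18, 9+11=20, 9+12=21
a = 11: 11+11=22, 11+12=23
a = 12: 12+12=24
Distinct sums: {-12, -10, -9, -8, -7, -6, -5, -4, -2, 3, 5, 6, 7, 8, 9, 10, 11, 18, 20, 21, 22, 23, 24}
|A + A| = 23

|A + A| = 23


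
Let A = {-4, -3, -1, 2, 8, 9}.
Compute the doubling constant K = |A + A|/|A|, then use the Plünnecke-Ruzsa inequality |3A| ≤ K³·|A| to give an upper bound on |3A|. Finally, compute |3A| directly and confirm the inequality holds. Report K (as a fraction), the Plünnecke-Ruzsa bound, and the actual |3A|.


|A| = 6.
Step 1: Compute A + A by enumerating all 36 pairs.
A + A = {-8, -7, -6, -5, -4, -2, -1, 1, 4, 5, 6, 7, 8, 10, 11, 16, 17, 18}, so |A + A| = 18.
Step 2: Doubling constant K = |A + A|/|A| = 18/6 = 18/6 ≈ 3.0000.
Step 3: Plünnecke-Ruzsa gives |3A| ≤ K³·|A| = (3.0000)³ · 6 ≈ 162.0000.
Step 4: Compute 3A = A + A + A directly by enumerating all triples (a,b,c) ∈ A³; |3A| = 35.
Step 5: Check 35 ≤ 162.0000? Yes ✓.

K = 18/6, Plünnecke-Ruzsa bound K³|A| ≈ 162.0000, |3A| = 35, inequality holds.


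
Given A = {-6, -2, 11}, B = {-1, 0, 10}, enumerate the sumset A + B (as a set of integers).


A + B = {a + b : a ∈ A, b ∈ B}.
Enumerate all |A|·|B| = 3·3 = 9 pairs (a, b) and collect distinct sums.
a = -6: -6+-1=-7, -6+0=-6, -6+10=4
a = -2: -2+-1=-3, -2+0=-2, -2+10=8
a = 11: 11+-1=10, 11+0=11, 11+10=21
Collecting distinct sums: A + B = {-7, -6, -3, -2, 4, 8, 10, 11, 21}
|A + B| = 9

A + B = {-7, -6, -3, -2, 4, 8, 10, 11, 21}


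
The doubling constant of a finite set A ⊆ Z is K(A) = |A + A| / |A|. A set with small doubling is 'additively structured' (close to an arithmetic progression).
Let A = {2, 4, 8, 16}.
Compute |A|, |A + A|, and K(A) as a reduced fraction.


|A| = 4.
Compute A + A by enumerating all 16 pairs.
A + A = {4, 6, 8, 10, 12, 16, 18, 20, 24, 32}, so |A + A| = 10.
K = |A + A| / |A| = 10/4 = 5/2 ≈ 2.5000.
Reference: AP of size 4 gives K = 7/4 ≈ 1.7500; a fully generic set of size 4 gives K ≈ 2.5000.

|A| = 4, |A + A| = 10, K = 10/4 = 5/2.


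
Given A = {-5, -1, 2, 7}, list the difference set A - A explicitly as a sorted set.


A - A = {a - a' : a, a' ∈ A}.
Compute a - a' for each ordered pair (a, a'):
a = -5: -5--5=0, -5--1=-4, -5-2=-7, -5-7=-12
a = -1: -1--5=4, -1--1=0, -1-2=-3, -1-7=-8
a = 2: 2--5=7, 2--1=3, 2-2=0, 2-7=-5
a = 7: 7--5=12, 7--1=8, 7-2=5, 7-7=0
Collecting distinct values (and noting 0 appears from a-a):
A - A = {-12, -8, -7, -5, -4, -3, 0, 3, 4, 5, 7, 8, 12}
|A - A| = 13

A - A = {-12, -8, -7, -5, -4, -3, 0, 3, 4, 5, 7, 8, 12}


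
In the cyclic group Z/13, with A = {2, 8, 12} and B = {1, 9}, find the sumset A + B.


Work in Z/13Z: reduce every sum a + b modulo 13.
Enumerate all 6 pairs:
a = 2: 2+1=3, 2+9=11
a = 8: 8+1=9, 8+9=4
a = 12: 12+1=0, 12+9=8
Distinct residues collected: {0, 3, 4, 8, 9, 11}
|A + B| = 6 (out of 13 total residues).

A + B = {0, 3, 4, 8, 9, 11}


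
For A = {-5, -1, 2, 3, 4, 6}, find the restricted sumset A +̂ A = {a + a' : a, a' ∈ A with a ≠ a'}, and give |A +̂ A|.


Restricted sumset: A +̂ A = {a + a' : a ∈ A, a' ∈ A, a ≠ a'}.
Equivalently, take A + A and drop any sum 2a that is achievable ONLY as a + a for a ∈ A (i.e. sums representable only with equal summands).
Enumerate pairs (a, a') with a < a' (symmetric, so each unordered pair gives one sum; this covers all a ≠ a'):
  -5 + -1 = -6
  -5 + 2 = -3
  -5 + 3 = -2
  -5 + 4 = -1
  -5 + 6 = 1
  -1 + 2 = 1
  -1 + 3 = 2
  -1 + 4 = 3
  -1 + 6 = 5
  2 + 3 = 5
  2 + 4 = 6
  2 + 6 = 8
  3 + 4 = 7
  3 + 6 = 9
  4 + 6 = 10
Collected distinct sums: {-6, -3, -2, -1, 1, 2, 3, 5, 6, 7, 8, 9, 10}
|A +̂ A| = 13
(Reference bound: |A +̂ A| ≥ 2|A| - 3 for |A| ≥ 2, with |A| = 6 giving ≥ 9.)

|A +̂ A| = 13


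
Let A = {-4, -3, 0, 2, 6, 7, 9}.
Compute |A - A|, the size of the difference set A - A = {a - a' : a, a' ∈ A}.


A - A = {a - a' : a, a' ∈ A}; |A| = 7.
Bounds: 2|A|-1 ≤ |A - A| ≤ |A|² - |A| + 1, i.e. 13 ≤ |A - A| ≤ 43.
Note: 0 ∈ A - A always (from a - a). The set is symmetric: if d ∈ A - A then -d ∈ A - A.
Enumerate nonzero differences d = a - a' with a > a' (then include -d):
Positive differences: {1, 2, 3, 4, 5, 6, 7, 9, 10, 11, 12, 13}
Full difference set: {0} ∪ (positive diffs) ∪ (negative diffs).
|A - A| = 1 + 2·12 = 25 (matches direct enumeration: 25).

|A - A| = 25


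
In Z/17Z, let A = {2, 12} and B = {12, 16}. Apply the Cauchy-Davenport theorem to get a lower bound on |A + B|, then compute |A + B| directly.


Cauchy-Davenport: |A + B| ≥ min(p, |A| + |B| - 1) for A, B nonempty in Z/pZ.
|A| = 2, |B| = 2, p = 17.
CD lower bound = min(17, 2 + 2 - 1) = min(17, 3) = 3.
Compute A + B mod 17 directly:
a = 2: 2+12=14, 2+16=1
a = 12: 12+12=7, 12+16=11
A + B = {1, 7, 11, 14}, so |A + B| = 4.
Verify: 4 ≥ 3? Yes ✓.

CD lower bound = 3, actual |A + B| = 4.


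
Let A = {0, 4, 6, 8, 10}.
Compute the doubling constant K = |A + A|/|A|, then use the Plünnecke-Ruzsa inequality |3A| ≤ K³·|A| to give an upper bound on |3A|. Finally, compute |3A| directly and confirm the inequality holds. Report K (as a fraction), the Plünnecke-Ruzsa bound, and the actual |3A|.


|A| = 5.
Step 1: Compute A + A by enumerating all 25 pairs.
A + A = {0, 4, 6, 8, 10, 12, 14, 16, 18, 20}, so |A + A| = 10.
Step 2: Doubling constant K = |A + A|/|A| = 10/5 = 10/5 ≈ 2.0000.
Step 3: Plünnecke-Ruzsa gives |3A| ≤ K³·|A| = (2.0000)³ · 5 ≈ 40.0000.
Step 4: Compute 3A = A + A + A directly by enumerating all triples (a,b,c) ∈ A³; |3A| = 15.
Step 5: Check 15 ≤ 40.0000? Yes ✓.

K = 10/5, Plünnecke-Ruzsa bound K³|A| ≈ 40.0000, |3A| = 15, inequality holds.
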